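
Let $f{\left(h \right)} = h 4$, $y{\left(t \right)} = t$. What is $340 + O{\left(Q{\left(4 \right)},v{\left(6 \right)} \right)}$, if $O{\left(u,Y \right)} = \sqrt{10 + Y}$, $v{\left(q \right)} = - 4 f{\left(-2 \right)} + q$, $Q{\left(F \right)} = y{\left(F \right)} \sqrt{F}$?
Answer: $340 + 4 \sqrt{3} \approx 346.93$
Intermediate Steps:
$f{\left(h \right)} = 4 h$
$Q{\left(F \right)} = F^{\frac{3}{2}}$ ($Q{\left(F \right)} = F \sqrt{F} = F^{\frac{3}{2}}$)
$v{\left(q \right)} = 32 + q$ ($v{\left(q \right)} = - 4 \cdot 4 \left(-2\right) + q = \left(-4\right) \left(-8\right) + q = 32 + q$)
$340 + O{\left(Q{\left(4 \right)},v{\left(6 \right)} \right)} = 340 + \sqrt{10 + \left(32 + 6\right)} = 340 + \sqrt{10 + 38} = 340 + \sqrt{48} = 340 + 4 \sqrt{3}$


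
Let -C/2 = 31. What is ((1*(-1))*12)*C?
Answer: 744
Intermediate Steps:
C = -62 (C = -2*31 = -62)
((1*(-1))*12)*C = ((1*(-1))*12)*(-62) = -1*12*(-62) = -12*(-62) = 744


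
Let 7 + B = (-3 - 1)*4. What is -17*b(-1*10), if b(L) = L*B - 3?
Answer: -3859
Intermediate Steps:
B = -23 (B = -7 + (-3 - 1)*4 = -7 - 4*4 = -7 - 16 = -23)
b(L) = -3 - 23*L (b(L) = L*(-23) - 3 = -23*L - 3 = -3 - 23*L)
-17*b(-1*10) = -17*(-3 - (-23)*10) = -17*(-3 - 23*(-10)) = -17*(-3 + 230) = -17*227 = -3859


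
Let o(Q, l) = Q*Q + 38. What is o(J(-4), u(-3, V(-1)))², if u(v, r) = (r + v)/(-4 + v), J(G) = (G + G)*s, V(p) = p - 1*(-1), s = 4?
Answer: 1127844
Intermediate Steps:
V(p) = 1 + p (V(p) = p + 1 = 1 + p)
J(G) = 8*G (J(G) = (G + G)*4 = (2*G)*4 = 8*G)
u(v, r) = (r + v)/(-4 + v)
o(Q, l) = 38 + Q² (o(Q, l) = Q² + 38 = 38 + Q²)
o(J(-4), u(-3, V(-1)))² = (38 + (8*(-4))²)² = (38 + (-32)²)² = (38 + 1024)² = 1062² = 1127844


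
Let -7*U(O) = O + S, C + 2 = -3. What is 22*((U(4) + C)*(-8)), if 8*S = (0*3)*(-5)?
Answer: 6864/7 ≈ 980.57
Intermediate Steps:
C = -5 (C = -2 - 3 = -5)
S = 0 (S = ((0*3)*(-5))/8 = (0*(-5))/8 = (⅛)*0 = 0)
U(O) = -O/7 (U(O) = -(O + 0)/7 = -O/7)
22*((U(4) + C)*(-8)) = 22*((-⅐*4 - 5)*(-8)) = 22*((-4/7 - 5)*(-8)) = 22*(-39/7*(-8)) = 22*(312/7) = 6864/7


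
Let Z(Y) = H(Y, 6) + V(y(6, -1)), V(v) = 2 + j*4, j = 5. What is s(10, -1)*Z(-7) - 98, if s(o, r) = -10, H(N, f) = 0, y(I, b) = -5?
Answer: -318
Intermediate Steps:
V(v) = 22 (V(v) = 2 + 5*4 = 2 + 20 = 22)
Z(Y) = 22 (Z(Y) = 0 + 22 = 22)
s(10, -1)*Z(-7) - 98 = -10*22 - 98 = -220 - 98 = -318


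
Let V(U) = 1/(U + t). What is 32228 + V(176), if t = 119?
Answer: 9507261/295 ≈ 32228.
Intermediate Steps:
V(U) = 1/(119 + U) (V(U) = 1/(U + 119) = 1/(119 + U))
32228 + V(176) = 32228 + 1/(119 + 176) = 32228 + 1/295 = 9507261/295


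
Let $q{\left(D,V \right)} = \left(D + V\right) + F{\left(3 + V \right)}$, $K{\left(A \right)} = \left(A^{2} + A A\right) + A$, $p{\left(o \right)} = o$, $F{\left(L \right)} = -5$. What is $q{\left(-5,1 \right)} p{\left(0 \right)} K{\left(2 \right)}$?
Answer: $0$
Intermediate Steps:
$K{\left(A \right)} = A + 2 A^{2}$ ($K{\left(A \right)} = \left(A^{2} + A^{2}\right) + A = 2 A^{2} + A = A + 2 A^{2}$)
$q{\left(D,V \right)} = -5 + D + V$ ($q{\left(D,V \right)} = \left(D + V\right) - 5 = -5 + D + V$)
$q{\left(-5,1 \right)} p{\left(0 \right)} K{\left(2 \right)} = \left(-5 - 5 + 1\right) 0 \cdot 2 \left(1 + 2 \cdot 2\right) = \left(-9\right) 0 \cdot 2 \left(1 + 4\right) = 0 \cdot 2 \cdot 5 = 0 \cdot 10 = 0$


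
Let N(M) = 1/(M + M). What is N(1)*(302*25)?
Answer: 3775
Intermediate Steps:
N(M) = 1/(2*M)
N(1)*(302*25) = ((½)/1)*(302*25) = ((½)*1)*7550 = (½)*7550 = 3775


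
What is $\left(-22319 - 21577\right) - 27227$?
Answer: $-71123$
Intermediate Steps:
$\left(-22319 - 21577\right) - 27227 = -43896 - 27227 = -71123$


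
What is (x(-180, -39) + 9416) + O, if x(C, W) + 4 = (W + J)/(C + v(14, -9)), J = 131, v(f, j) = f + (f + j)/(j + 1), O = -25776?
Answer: -21813948/1333 ≈ -16365.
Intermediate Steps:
v(f, j) = f + (f + j)/(1 + j)
x(C, W) = -4 + (131 + W)/(107/8 + C) (x(C, W) = -4 + (W + 131)/(C + (-9 + 2*14 + 14*(-9))/(1 - 9)) = -4 + (131 + W)/(C + (-9 + 28 - 126)/(-8)) = -4 + (131 + W)/(C - ⅛*(-107)) = -4 + (131 + W)/(C + 107/8) = -4 + (131 + W)/(107/8 + C))
(x(-180, -39) + 9416) + O = (4*(155 - 8*(-180) + 2*(-39))/(107 + 8*(-180)) + 9416) - 25776 = (4*(155 + 1440 - 78)/(107 - 1440) + 9416) - 25776 = (4*1517/(-1333) + 9416) - 25776 = (4*(-1/1333)*1517 + 9416) - 25776 = (-6068/1333 + 9416) - 25776 = 12545460/1333 - 25776 = -21813948/1333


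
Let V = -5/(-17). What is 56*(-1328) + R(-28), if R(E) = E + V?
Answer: -1264727/17 ≈ -74396.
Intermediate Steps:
V = 5/17 (V = -5*(-1/17) = 5/17 ≈ 0.29412)
R(E) = 5/17 + E (R(E) = E + 5/17 = 5/17 + E)
56*(-1328) + R(-28) = 56*(-1328) + (5/17 - 28) = -74368 - 471/17 = -1264727/17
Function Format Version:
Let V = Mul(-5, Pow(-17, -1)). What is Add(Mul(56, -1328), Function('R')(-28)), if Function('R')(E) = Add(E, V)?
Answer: Rational(-1264727, 17) ≈ -74396.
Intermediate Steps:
V = Rational(5, 17) (V = Mul(-5, Rational(-1, 17)) = Rational(5, 17) ≈ 0.29412)
Function('R')(E) = Add(Rational(5, 17), E) (Function('R')(E) = Add(E, Rational(5, 17)) = Add(Rational(5, 17), E))
Add(Mul(56, -1328), Function('R')(-28)) = Add(Mul(56, -1328), Add(Rational(5, 17), -28)) = Add(-74368, Rational(-471, 17)) = Rational(-1264727, 17)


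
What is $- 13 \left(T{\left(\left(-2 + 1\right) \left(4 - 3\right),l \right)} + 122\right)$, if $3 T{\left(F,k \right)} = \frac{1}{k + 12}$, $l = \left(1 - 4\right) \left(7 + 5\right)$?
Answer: $- \frac{114179}{72} \approx -1585.8$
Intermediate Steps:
$l = -36$ ($l = \left(-3\right) 12 = -36$)
$T{\left(F,k \right)} = \frac{1}{3 \left(12 + k\right)}$ ($T{\left(F,k \right)} = \frac{1}{3 \left(k + 12\right)} = \frac{1}{3 \left(12 + k\right)}$)
$- 13 \left(T{\left(\left(-2 + 1\right) \left(4 - 3\right),l \right)} + 122\right) = - 13 \left(\frac{1}{3 \left(12 - 36\right)} + 122\right) = - 13 \left(\frac{1}{3 \left(-24\right)} + 122\right) = - 13 \left(\frac{1}{3} \left(- \frac{1}{24}\right) + 122\right) = - 13 \left(- \frac{1}{72} + 122\right) = \left(-13\right) \frac{8783}{72} = - \frac{114179}{72}$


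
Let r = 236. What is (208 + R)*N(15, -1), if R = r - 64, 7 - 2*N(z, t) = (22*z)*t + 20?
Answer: 60230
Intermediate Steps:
N(z, t) = -13/2 - 11*t*z (N(z, t) = 7/2 - ((22*z)*t + 20)/2 = 7/2 - (22*t*z + 20)/2 = 7/2 - (20 + 22*t*z)/2 = 7/2 + (-10 - 11*t*z) = -13/2 - 11*t*z)
R = 172 (R = 236 - 64 = 172)
(208 + R)*N(15, -1) = (208 + 172)*(-13/2 - 11*(-1)*15) = 380*(-13/2 + 165) = 380*(317/2) = 60230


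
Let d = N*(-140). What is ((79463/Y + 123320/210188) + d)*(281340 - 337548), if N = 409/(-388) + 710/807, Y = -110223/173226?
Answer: 117847039823383722830416/16791970343137 ≈ 7.0181e+9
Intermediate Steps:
Y = -36741/57742 (Y = -110223*1/173226 = -36741/57742 ≈ -0.63630)
N = -54583/313116 (N = 409*(-1/388) + 710*(1/807) = -409/388 + 710/807 = -54583/313116 ≈ -0.17432)
d = 1910405/78279 (d = -54583/313116*(-140) = 1910405/78279 ≈ 24.405)
((79463/Y + 123320/210188) + d)*(281340 - 337548) = ((79463/(-36741/57742) + 123320/210188) + 1910405/78279)*(281340 - 337548) = ((79463*(-57742/36741) + 123320*(1/210188)) + 1910405/78279)*(-56208) = ((-4588352546/36741 + 30830/52547) + 1910405/78279)*(-56208) = (-241103028509632/1930629327 + 1910405/78279)*(-56208) = -6289871894928678631/50375911029411*(-56208) = 117847039823383722830416/16791970343137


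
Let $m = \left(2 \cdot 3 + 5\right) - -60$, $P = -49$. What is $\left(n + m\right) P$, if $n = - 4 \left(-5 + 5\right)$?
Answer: $-3479$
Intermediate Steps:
$n = 0$ ($n = \left(-4\right) 0 = 0$)
$m = 71$ ($m = \left(6 + 5\right) + 60 = 11 + 60 = 71$)
$\left(n + m\right) P = \left(0 + 71\right) \left(-49\right) = 71 \left(-49\right) = -3479$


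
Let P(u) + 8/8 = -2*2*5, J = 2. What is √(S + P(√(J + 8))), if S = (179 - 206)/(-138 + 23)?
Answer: 2*I*√68655/115 ≈ 4.5569*I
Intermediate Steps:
P(u) = -21 (P(u) = -1 - 2*2*5 = -1 - 4*5 = -1 - 20 = -21)
S = 27/115 (S = -27/(-115) = -27*(-1/115) = 27/115 ≈ 0.23478)
√(S + P(√(J + 8))) = √(27/115 - 21) = √(-2388/115) = 2*I*√68655/115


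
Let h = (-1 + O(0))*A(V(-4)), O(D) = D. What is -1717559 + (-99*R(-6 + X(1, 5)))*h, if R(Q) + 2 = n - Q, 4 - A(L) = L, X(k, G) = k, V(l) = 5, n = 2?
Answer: -1718054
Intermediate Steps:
A(L) = 4 - L
h = 1 (h = (-1 + 0)*(4 - 1*5) = -(4 - 5) = -1*(-1) = 1)
R(Q) = -Q (R(Q) = -2 + (2 - Q) = -Q)
-1717559 + (-99*R(-6 + X(1, 5)))*h = -1717559 - (-99)*(-6 + 1)*1 = -1717559 - (-99)*(-5)*1 = -1717559 - 99*5*1 = -1717559 - 495*1 = -1717559 - 495 = -1718054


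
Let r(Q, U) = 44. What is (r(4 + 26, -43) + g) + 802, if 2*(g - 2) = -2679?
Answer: -983/2 ≈ -491.50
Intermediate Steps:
g = -2675/2 (g = 2 + (½)*(-2679) = 2 - 2679/2 = -2675/2 ≈ -1337.5)
(r(4 + 26, -43) + g) + 802 = (44 - 2675/2) + 802 = -2587/2 + 802 = -983/2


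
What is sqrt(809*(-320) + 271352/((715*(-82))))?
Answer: 6*I*sqrt(6179930064165)/29315 ≈ 508.81*I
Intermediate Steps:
sqrt(809*(-320) + 271352/((715*(-82)))) = sqrt(-258880 + 271352/(-58630)) = sqrt(-258880 + 271352*(-1/58630)) = sqrt(-258880 - 135676/29315) = sqrt(-7589202876/29315) = 6*I*sqrt(6179930064165)/29315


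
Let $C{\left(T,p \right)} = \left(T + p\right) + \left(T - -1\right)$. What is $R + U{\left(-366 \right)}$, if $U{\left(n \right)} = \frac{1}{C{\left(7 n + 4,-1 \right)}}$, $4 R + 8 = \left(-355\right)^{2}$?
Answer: $\frac{80587871}{2558} \approx 31504.0$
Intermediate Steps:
$R = \frac{126017}{4}$ ($R = -2 + \frac{\left(-355\right)^{2}}{4} = -2 + \frac{1}{4} \cdot 126025 = -2 + \frac{126025}{4} = \frac{126017}{4} \approx 31504.0$)
$C{\left(T,p \right)} = 1 + p + 2 T$ ($C{\left(T,p \right)} = \left(T + p\right) + \left(T + 1\right) = \left(T + p\right) + \left(1 + T\right) = 1 + p + 2 T$)
$U{\left(n \right)} = \frac{1}{8 + 14 n}$ ($U{\left(n \right)} = \frac{1}{1 - 1 + 2 \left(7 n + 4\right)} = \frac{1}{1 - 1 + 2 \left(4 + 7 n\right)} = \frac{1}{1 - 1 + \left(8 + 14 n\right)} = \frac{1}{8 + 14 n}$)
$R + U{\left(-366 \right)} = \frac{126017}{4} + \frac{1}{2 \left(4 + 7 \left(-366\right)\right)} = \frac{126017}{4} + \frac{1}{2 \left(4 - 2562\right)} = \frac{126017}{4} + \frac{1}{2 \left(-2558\right)} = \frac{126017}{4} + \frac{1}{2} \left(- \frac{1}{2558}\right) = \frac{126017}{4} - \frac{1}{5116} = \frac{80587871}{2558}$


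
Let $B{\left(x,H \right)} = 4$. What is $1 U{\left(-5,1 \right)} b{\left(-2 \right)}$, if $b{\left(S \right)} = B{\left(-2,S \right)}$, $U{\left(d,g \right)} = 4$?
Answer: $16$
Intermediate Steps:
$b{\left(S \right)} = 4$
$1 U{\left(-5,1 \right)} b{\left(-2 \right)} = 1 \cdot 4 \cdot 4 = 4 \cdot 4 = 16$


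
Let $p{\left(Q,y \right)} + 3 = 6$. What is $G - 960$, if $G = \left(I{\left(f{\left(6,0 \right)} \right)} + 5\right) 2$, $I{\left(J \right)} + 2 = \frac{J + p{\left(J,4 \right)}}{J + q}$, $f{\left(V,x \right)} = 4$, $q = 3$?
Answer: $-952$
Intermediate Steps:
$p{\left(Q,y \right)} = 3$ ($p{\left(Q,y \right)} = -3 + 6 = 3$)
$I{\left(J \right)} = -1$ ($I{\left(J \right)} = -2 + \frac{J + 3}{J + 3} = -2 + \frac{3 + J}{3 + J} = -2 + 1 = -1$)
$G = 8$ ($G = \left(-1 + 5\right) 2 = 4 \cdot 2 = 8$)
$G - 960 = 8 - 960 = -952$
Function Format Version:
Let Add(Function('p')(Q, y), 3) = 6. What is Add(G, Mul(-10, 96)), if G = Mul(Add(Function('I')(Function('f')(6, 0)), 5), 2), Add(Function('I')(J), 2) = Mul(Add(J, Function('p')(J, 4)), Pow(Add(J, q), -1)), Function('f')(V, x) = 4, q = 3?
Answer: -952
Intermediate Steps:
Function('p')(Q, y) = 3 (Function('p')(Q, y) = Add(-3, 6) = 3)
Function('I')(J) = -1 (Function('I')(J) = Add(-2, Mul(Add(J, 3), Pow(Add(J, 3), -1))) = Add(-2, Mul(Add(3, J), Pow(Add(3, J), -1))) = Add(-2, 1) = -1)
G = 8 (G = Mul(Add(-1, 5), 2) = Mul(4, 2) = 8)
Add(G, Mul(-10, 96)) = Add(8, Mul(-10, 96)) = Add(8, -960) = -952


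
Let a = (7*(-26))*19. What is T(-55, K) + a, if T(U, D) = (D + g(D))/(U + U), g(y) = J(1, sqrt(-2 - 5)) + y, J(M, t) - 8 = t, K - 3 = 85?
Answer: -190282/55 - I*sqrt(7)/110 ≈ -3459.7 - 0.024052*I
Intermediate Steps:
K = 88 (K = 3 + 85 = 88)
J(M, t) = 8 + t
a = -3458 (a = -182*19 = -3458)
g(y) = 8 + y + I*sqrt(7) (g(y) = (8 + sqrt(-2 - 5)) + y = (8 + sqrt(-7)) + y = (8 + I*sqrt(7)) + y = 8 + y + I*sqrt(7))
T(U, D) = (8 + 2*D + I*sqrt(7))/(2*U) (T(U, D) = (D + (8 + D + I*sqrt(7)))/(U + U) = (8 + 2*D + I*sqrt(7))/((2*U)) = (8 + 2*D + I*sqrt(7))*(1/(2*U)) = (8 + 2*D + I*sqrt(7))/(2*U))
T(-55, K) + a = (4 + 88 + I*sqrt(7)/2)/(-55) - 3458 = -(92 + I*sqrt(7)/2)/55 - 3458 = (-92/55 - I*sqrt(7)/110) - 3458 = -190282/55 - I*sqrt(7)/110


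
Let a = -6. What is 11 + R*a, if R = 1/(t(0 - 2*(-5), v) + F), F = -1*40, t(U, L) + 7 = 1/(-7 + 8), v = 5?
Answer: 256/23 ≈ 11.130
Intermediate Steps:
t(U, L) = -6 (t(U, L) = -7 + 1/(-7 + 8) = -7 + 1/1 = -7 + 1 = -6)
F = -40
R = -1/46 (R = 1/(-6 - 40) = 1/(-46) = -1/46 ≈ -0.021739)
11 + R*a = 11 - 1/46*(-6) = 11 + 3/23 = 256/23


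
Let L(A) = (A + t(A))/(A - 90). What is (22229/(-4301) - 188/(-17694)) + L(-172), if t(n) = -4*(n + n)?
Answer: -48616162733/4984674057 ≈ -9.7531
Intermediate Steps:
t(n) = -8*n
L(A) = -7*A/(-90 + A) (L(A) = (A - 8*A)/(A - 90) = (-7*A)/(-90 + A) = -7*A/(-90 + A))
(22229/(-4301) - 188/(-17694)) + L(-172) = (22229/(-4301) - 188/(-17694)) - 7*(-172)/(-90 - 172) = (22229*(-1/4301) - 188*(-1/17694)) - 7*(-172)/(-262) = (-22229/4301 + 94/8847) - 7*(-172)*(-1/262) = -196255669/38050947 - 602/131 = -48616162733/4984674057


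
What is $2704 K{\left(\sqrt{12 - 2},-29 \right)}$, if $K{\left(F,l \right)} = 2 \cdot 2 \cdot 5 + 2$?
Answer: $59488$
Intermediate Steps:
$K{\left(F,l \right)} = 22$ ($K{\left(F,l \right)} = 4 \cdot 5 + 2 = 20 + 2 = 22$)
$2704 K{\left(\sqrt{12 - 2},-29 \right)} = 2704 \cdot 22 = 59488$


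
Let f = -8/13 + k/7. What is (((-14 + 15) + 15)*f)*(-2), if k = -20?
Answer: 10112/91 ≈ 111.12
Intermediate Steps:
f = -316/91 (f = -8/13 - 20/7 = -316/91 ≈ -3.4725)
(((-14 + 15) + 15)*f)*(-2) = (((-14 + 15) + 15)*(-316/91))*(-2) = ((1 + 15)*(-316/91))*(-2) = (16*(-316/91))*(-2) = -5056/91*(-2) = 10112/91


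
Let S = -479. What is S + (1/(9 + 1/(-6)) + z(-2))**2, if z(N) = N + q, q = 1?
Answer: -1343302/2809 ≈ -478.21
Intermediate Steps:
z(N) = 1 + N (z(N) = N + 1 = 1 + N)
S + (1/(9 + 1/(-6)) + z(-2))**2 = -479 + (1/(9 + 1/(-6)) + (1 - 2))**2 = -479 + (1/(9 - 1/6) - 1)**2 = -479 + (1/(53/6) - 1)**2 = -479 + (6/53 - 1)**2 = -479 + (-47/53)**2 = -479 + 2209/2809 = -1343302/2809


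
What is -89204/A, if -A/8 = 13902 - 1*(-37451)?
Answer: 22301/102706 ≈ 0.21713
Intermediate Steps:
A = -410824 (A = -8*(13902 - 1*(-37451)) = -8*(13902 + 37451) = -8*51353 = -410824)
-89204/A = -89204/(-410824) = -89204*(-1/410824) = 22301/102706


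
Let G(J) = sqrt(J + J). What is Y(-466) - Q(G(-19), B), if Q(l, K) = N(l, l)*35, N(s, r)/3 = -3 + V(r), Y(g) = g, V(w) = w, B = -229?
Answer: -151 - 105*I*sqrt(38) ≈ -151.0 - 647.26*I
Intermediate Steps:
N(s, r) = -9 + 3*r (N(s, r) = 3*(-3 + r) = -9 + 3*r)
G(J) = sqrt(2)*sqrt(J) (G(J) = sqrt(2*J) = sqrt(2)*sqrt(J))
Q(l, K) = -315 + 105*l (Q(l, K) = (-9 + 3*l)*35 = -315 + 105*l)
Y(-466) - Q(G(-19), B) = -466 - (-315 + 105*(sqrt(2)*sqrt(-19))) = -466 - (-315 + 105*(sqrt(2)*(I*sqrt(19)))) = -466 - (-315 + 105*(I*sqrt(38))) = -466 - (-315 + 105*I*sqrt(38)) = -466 + (315 - 105*I*sqrt(38)) = -151 - 105*I*sqrt(38)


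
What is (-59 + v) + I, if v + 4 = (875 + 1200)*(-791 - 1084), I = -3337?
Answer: -3894025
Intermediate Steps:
v = -3890629 (v = -4 + (875 + 1200)*(-791 - 1084) = -4 + 2075*(-1875) = -4 - 3890625 = -3890629)
(-59 + v) + I = (-59 - 3890629) - 3337 = -3890688 - 3337 = -3894025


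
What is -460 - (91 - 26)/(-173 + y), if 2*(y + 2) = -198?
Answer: -125975/274 ≈ -459.76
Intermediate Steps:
y = -101 (y = -2 + (½)*(-198) = -2 - 99 = -101)
-460 - (91 - 26)/(-173 + y) = -460 - (91 - 26)/(-173 - 101) = -460 - 65/(-274) = -460 - 65*(-1)/274 = -460 - 1*(-65/274) = -460 + 65/274 = -125975/274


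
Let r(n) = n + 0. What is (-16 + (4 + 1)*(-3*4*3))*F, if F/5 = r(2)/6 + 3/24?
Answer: -2695/6 ≈ -449.17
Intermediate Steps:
r(n) = n
F = 55/24 (F = 5*(2/6 + 3/24) = 5*(2*(⅙) + 3*(1/24)) = 5*(⅓ + ⅛) = 5*(11/24) = 55/24 ≈ 2.2917)
(-16 + (4 + 1)*(-3*4*3))*F = (-16 + (4 + 1)*(-3*4*3))*(55/24) = (-16 + 5*(-12*3))*(55/24) = (-16 + 5*(-36))*(55/24) = (-16 - 180)*(55/24) = -196*55/24 = -2695/6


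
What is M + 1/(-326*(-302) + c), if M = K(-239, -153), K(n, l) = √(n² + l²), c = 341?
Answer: 1/98793 + √80530 ≈ 283.78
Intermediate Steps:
K(n, l) = √(l² + n²)
M = √80530 (M = √((-153)² + (-239)²) = √(23409 + 57121) = √80530 ≈ 283.78)
M + 1/(-326*(-302) + c) = √80530 + 1/(-326*(-302) + 341) = √80530 + 1/(98452 + 341) = √80530 + 1/98793 = 1/98793 + √80530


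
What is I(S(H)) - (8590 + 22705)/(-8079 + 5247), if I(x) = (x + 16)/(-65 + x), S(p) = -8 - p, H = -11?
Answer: 943241/87792 ≈ 10.744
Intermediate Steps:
I(x) = (16 + x)/(-65 + x)
I(S(H)) - (8590 + 22705)/(-8079 + 5247) = (16 + (-8 - 1*(-11)))/(-65 + (-8 - 1*(-11))) - (8590 + 22705)/(-8079 + 5247) = (16 + (-8 + 11))/(-65 + (-8 + 11)) - 31295/(-2832) = (16 + 3)/(-65 + 3) - 31295*(-1)/2832 = 19/(-62) - 1*(-31295/2832) = -1/62*19 + 31295/2832 = -19/62 + 31295/2832 = 943241/87792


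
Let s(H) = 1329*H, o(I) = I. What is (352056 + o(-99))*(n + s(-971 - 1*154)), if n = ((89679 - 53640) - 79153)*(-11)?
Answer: -359302694547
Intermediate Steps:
n = 474254 (n = (36039 - 79153)*(-11) = -43114*(-11) = 474254)
(352056 + o(-99))*(n + s(-971 - 1*154)) = (352056 - 99)*(474254 + 1329*(-971 - 1*154)) = 351957*(474254 + 1329*(-971 - 154)) = 351957*(474254 + 1329*(-1125)) = 351957*(474254 - 1495125) = 351957*(-1020871) = -359302694547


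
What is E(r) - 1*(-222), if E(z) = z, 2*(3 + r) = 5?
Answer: 443/2 ≈ 221.50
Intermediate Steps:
r = -½ (r = -3 + (½)*5 = -3 + 5/2 = -½ ≈ -0.50000)
E(r) - 1*(-222) = -½ - 1*(-222) = -½ + 222 = 443/2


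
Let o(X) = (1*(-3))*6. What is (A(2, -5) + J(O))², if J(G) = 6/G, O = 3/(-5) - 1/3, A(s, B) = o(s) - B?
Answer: 18496/49 ≈ 377.47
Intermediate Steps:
o(X) = -18 (o(X) = -3*6 = -18)
A(s, B) = -18 - B
O = -14/15 (O = 3*(-⅕) - 1*⅓ = -⅗ - ⅓ = -14/15 ≈ -0.93333)
(A(2, -5) + J(O))² = ((-18 - 1*(-5)) + 6/(-14/15))² = ((-18 + 5) + 6*(-15/14))² = (-13 - 45/7)² = (-136/7)² = 18496/49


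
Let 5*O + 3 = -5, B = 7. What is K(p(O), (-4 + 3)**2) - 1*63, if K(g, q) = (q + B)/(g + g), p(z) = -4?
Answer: -64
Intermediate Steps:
O = -8/5 (O = -3/5 + (1/5)*(-5) = -3/5 - 1 = -8/5 ≈ -1.6000)
K(g, q) = (7 + q)/(2*g) (K(g, q) = (q + 7)/(g + g) = (7 + q)/((2*g)) = (7 + q)*(1/(2*g)) = (7 + q)/(2*g))
K(p(O), (-4 + 3)**2) - 1*63 = (1/2)*(7 + (-4 + 3)**2)/(-4) - 1*63 = (1/2)*(-1/4)*(7 + (-1)**2) - 63 = (1/2)*(-1/4)*(7 + 1) - 63 = (1/2)*(-1/4)*8 - 63 = -1 - 63 = -64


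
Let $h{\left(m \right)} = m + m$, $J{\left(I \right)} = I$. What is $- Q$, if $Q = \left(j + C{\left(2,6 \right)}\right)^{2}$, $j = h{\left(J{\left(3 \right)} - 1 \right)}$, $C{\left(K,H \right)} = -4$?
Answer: $0$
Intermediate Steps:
$h{\left(m \right)} = 2 m$
$j = 4$ ($j = 2 \left(3 - 1\right) = 2 \cdot 2 = 4$)
$Q = 0$ ($Q = \left(4 - 4\right)^{2} = 0^{2} = 0$)
$- Q = \left(-1\right) 0 = 0$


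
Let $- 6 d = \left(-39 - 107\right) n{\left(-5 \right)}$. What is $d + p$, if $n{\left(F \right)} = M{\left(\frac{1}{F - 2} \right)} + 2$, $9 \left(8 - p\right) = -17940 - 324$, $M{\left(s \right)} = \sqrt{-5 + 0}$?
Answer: $2086 + \frac{73 i \sqrt{5}}{3} \approx 2086.0 + 54.411 i$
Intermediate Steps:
$M{\left(s \right)} = i \sqrt{5}$ ($M{\left(s \right)} = \sqrt{-5} = i \sqrt{5}$)
$p = \frac{6112}{3}$ ($p = 8 - \frac{-17940 - 324}{9} = 8 - - \frac{6088}{3} = 8 + \frac{6088}{3} = \frac{6112}{3} \approx 2037.3$)
$n{\left(F \right)} = 2 + i \sqrt{5}$ ($n{\left(F \right)} = i \sqrt{5} + 2 = 2 + i \sqrt{5}$)
$d = \frac{146}{3} + \frac{73 i \sqrt{5}}{3}$ ($d = - \frac{\left(-39 - 107\right) \left(2 + i \sqrt{5}\right)}{6} = - \frac{\left(-146\right) \left(2 + i \sqrt{5}\right)}{6} = - \frac{-292 - 146 i \sqrt{5}}{6} = \frac{146}{3} + \frac{73 i \sqrt{5}}{3} \approx 48.667 + 54.411 i$)
$d + p = \left(\frac{146}{3} + \frac{73 i \sqrt{5}}{3}\right) + \frac{6112}{3} = 2086 + \frac{73 i \sqrt{5}}{3}$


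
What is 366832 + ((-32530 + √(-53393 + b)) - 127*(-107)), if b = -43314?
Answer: 347891 + I*√96707 ≈ 3.4789e+5 + 310.98*I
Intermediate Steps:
366832 + ((-32530 + √(-53393 + b)) - 127*(-107)) = 366832 + ((-32530 + √(-53393 - 43314)) - 127*(-107)) = 366832 + ((-32530 + √(-96707)) + 13589) = 366832 + ((-32530 + I*√96707) + 13589) = 366832 + (-18941 + I*√96707) = 347891 + I*√96707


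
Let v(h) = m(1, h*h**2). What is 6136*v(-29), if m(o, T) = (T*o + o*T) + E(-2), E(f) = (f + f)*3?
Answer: -299375440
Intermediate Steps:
E(f) = 6*f (E(f) = (2*f)*3 = 6*f)
m(o, T) = -12 + 2*T*o (m(o, T) = (T*o + o*T) + 6*(-2) = (T*o + T*o) - 12 = 2*T*o - 12 = -12 + 2*T*o)
v(h) = -12 + 2*h**3 (v(h) = -12 + 2*(h*h**2)*1 = -12 + 2*h**3*1 = -12 + 2*h**3)
6136*v(-29) = 6136*(-12 + 2*(-29)**3) = 6136*(-12 + 2*(-24389)) = 6136*(-12 - 48778) = 6136*(-48790) = -299375440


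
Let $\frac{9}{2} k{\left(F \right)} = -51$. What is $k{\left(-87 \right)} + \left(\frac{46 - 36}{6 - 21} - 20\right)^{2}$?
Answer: $\frac{3742}{9} \approx 415.78$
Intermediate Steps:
$k{\left(F \right)} = - \frac{34}{3}$ ($k{\left(F \right)} = \frac{2}{9} \left(-51\right) = - \frac{34}{3}$)
$k{\left(-87 \right)} + \left(\frac{46 - 36}{6 - 21} - 20\right)^{2} = - \frac{34}{3} + \left(\frac{46 - 36}{6 - 21} - 20\right)^{2} = - \frac{34}{3} + \left(\frac{10}{-15} - 20\right)^{2} = - \frac{34}{3} + \left(10 \left(- \frac{1}{15}\right) - 20\right)^{2} = - \frac{34}{3} + \left(- \frac{2}{3} - 20\right)^{2} = - \frac{34}{3} + \left(- \frac{62}{3}\right)^{2} = - \frac{34}{3} + \frac{3844}{9} = \frac{3742}{9}$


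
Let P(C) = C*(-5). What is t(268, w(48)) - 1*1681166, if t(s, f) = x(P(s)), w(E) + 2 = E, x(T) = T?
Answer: -1682506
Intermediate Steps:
P(C) = -5*C
w(E) = -2 + E
t(s, f) = -5*s
t(268, w(48)) - 1*1681166 = -5*268 - 1*1681166 = -1340 - 1681166 = -1682506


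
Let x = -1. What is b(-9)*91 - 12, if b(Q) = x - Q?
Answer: 716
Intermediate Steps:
b(Q) = -1 - Q
b(-9)*91 - 12 = (-1 - 1*(-9))*91 - 12 = (-1 + 9)*91 - 12 = 8*91 - 12 = 728 - 12 = 716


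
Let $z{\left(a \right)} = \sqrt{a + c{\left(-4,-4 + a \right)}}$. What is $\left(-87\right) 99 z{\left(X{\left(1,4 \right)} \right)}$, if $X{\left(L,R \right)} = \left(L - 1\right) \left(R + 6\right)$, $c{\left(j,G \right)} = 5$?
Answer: $- 8613 \sqrt{5} \approx -19259.0$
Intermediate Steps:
$X{\left(L,R \right)} = \left(-1 + L\right) \left(6 + R\right)$
$z{\left(a \right)} = \sqrt{5 + a}$ ($z{\left(a \right)} = \sqrt{a + 5} = \sqrt{5 + a}$)
$\left(-87\right) 99 z{\left(X{\left(1,4 \right)} \right)} = \left(-87\right) 99 \sqrt{5 + \left(-6 - 4 + 6 \cdot 1 + 1 \cdot 4\right)} = - 8613 \sqrt{5 + \left(-6 - 4 + 6 + 4\right)} = - 8613 \sqrt{5 + 0} = - 8613 \sqrt{5}$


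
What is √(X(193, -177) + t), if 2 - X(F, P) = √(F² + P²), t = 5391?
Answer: √(5393 - √68578) ≈ 71.632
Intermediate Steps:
X(F, P) = 2 - √(F² + P²)
√(X(193, -177) + t) = √((2 - √(193² + (-177)²)) + 5391) = √((2 - √(37249 + 31329)) + 5391) = √((2 - √68578) + 5391) = √(5393 - √68578)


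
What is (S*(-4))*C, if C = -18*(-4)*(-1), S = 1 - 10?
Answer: -2592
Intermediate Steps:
S = -9
C = -72 (C = -3*(-24)*(-1) = 72*(-1) = -72)
(S*(-4))*C = -9*(-4)*(-72) = 36*(-72) = -2592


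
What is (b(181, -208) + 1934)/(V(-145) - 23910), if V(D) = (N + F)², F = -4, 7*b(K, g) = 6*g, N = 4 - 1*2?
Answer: -6145/83671 ≈ -0.073442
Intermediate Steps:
N = 2 (N = 4 - 2 = 2)
b(K, g) = 6*g/7 (b(K, g) = (6*g)/7 = 6*g/7)
V(D) = 4 (V(D) = (2 - 4)² = (-2)² = 4)
(b(181, -208) + 1934)/(V(-145) - 23910) = ((6/7)*(-208) + 1934)/(4 - 23910) = (-1248/7 + 1934)/(-23906) = (12290/7)*(-1/23906) = -6145/83671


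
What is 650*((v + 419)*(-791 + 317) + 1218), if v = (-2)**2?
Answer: -129534600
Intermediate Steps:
v = 4
650*((v + 419)*(-791 + 317) + 1218) = 650*((4 + 419)*(-791 + 317) + 1218) = 650*(423*(-474) + 1218) = 650*(-200502 + 1218) = 650*(-199284) = -129534600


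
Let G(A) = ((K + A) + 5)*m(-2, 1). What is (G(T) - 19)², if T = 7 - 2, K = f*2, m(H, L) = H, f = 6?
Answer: 3969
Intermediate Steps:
K = 12 (K = 6*2 = 12)
T = 5
G(A) = -34 - 2*A (G(A) = ((12 + A) + 5)*(-2) = (17 + A)*(-2) = -34 - 2*A)
(G(T) - 19)² = ((-34 - 2*5) - 19)² = ((-34 - 10) - 19)² = (-44 - 19)² = (-63)² = 3969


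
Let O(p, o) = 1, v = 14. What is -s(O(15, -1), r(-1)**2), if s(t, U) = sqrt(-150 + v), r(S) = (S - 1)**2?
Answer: -2*I*sqrt(34) ≈ -11.662*I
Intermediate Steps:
r(S) = (-1 + S)**2
s(t, U) = 2*I*sqrt(34) (s(t, U) = sqrt(-150 + 14) = sqrt(-136) = 2*I*sqrt(34))
-s(O(15, -1), r(-1)**2) = -2*I*sqrt(34)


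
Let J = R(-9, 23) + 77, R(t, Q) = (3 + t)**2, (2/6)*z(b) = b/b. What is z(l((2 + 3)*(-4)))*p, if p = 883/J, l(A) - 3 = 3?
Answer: 2649/113 ≈ 23.442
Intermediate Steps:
l(A) = 6 (l(A) = 3 + 3 = 6)
z(b) = 3 (z(b) = 3*(b/b) = 3*1 = 3)
J = 113 (J = (3 - 9)**2 + 77 = (-6)**2 + 77 = 36 + 77 = 113)
p = 883/113 ≈ 7.8142
z(l((2 + 3)*(-4)))*p = 3*(883/113) = 2649/113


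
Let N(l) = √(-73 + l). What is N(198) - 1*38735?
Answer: -38735 + 5*√5 ≈ -38724.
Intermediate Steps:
N(198) - 1*38735 = √(-73 + 198) - 1*38735 = √125 - 38735 = 5*√5 - 38735 = -38735 + 5*√5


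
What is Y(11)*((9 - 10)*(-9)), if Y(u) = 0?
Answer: 0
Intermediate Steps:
Y(11)*((9 - 10)*(-9)) = 0*((9 - 10)*(-9)) = 0*(-1*(-9)) = 0*9 = 0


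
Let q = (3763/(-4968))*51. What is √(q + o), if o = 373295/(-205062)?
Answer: I*√21297094042466/725604 ≈ 6.36*I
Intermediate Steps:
q = -63971/1656 (q = (3763*(-1/4968))*51 = -3763/4968*51 = -63971/1656 ≈ -38.630)
o = -28715/15774 (o = 373295*(-1/205062) = -28715/15774 ≈ -1.8204)
√(q + o) = √(-63971/1656 - 28715/15774) = √(-176105099/4353624) = I*√21297094042466/725604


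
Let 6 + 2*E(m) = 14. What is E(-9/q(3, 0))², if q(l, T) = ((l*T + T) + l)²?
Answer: 16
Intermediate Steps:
q(l, T) = (T + l + T*l)² (q(l, T) = ((T*l + T) + l)² = ((T + T*l) + l)² = (T + l + T*l)²)
E(m) = 4 (E(m) = -3 + (½)*14 = -3 + 7 = 4)
E(-9/q(3, 0))² = 4² = 16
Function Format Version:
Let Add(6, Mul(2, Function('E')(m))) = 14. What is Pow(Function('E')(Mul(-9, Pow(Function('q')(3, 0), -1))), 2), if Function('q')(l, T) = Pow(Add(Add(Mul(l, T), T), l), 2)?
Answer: 16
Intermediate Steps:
Function('q')(l, T) = Pow(Add(T, l, Mul(T, l)), 2) (Function('q')(l, T) = Pow(Add(Add(Mul(T, l), T), l), 2) = Pow(Add(Add(T, Mul(T, l)), l), 2) = Pow(Add(T, l, Mul(T, l)), 2))
Function('E')(m) = 4 (Function('E')(m) = Add(-3, Mul(Rational(1, 2), 14)) = Add(-3, 7) = 4)
Pow(Function('E')(Mul(-9, Pow(Function('q')(3, 0), -1))), 2) = Pow(4, 2) = 16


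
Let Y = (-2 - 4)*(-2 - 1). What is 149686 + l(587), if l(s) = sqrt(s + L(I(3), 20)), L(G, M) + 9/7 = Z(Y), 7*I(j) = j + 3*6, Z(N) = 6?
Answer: 149686 + sqrt(28994)/7 ≈ 1.4971e+5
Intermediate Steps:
Y = 18 (Y = -6*(-3) = 18)
I(j) = 18/7 + j/7 (I(j) = (j + 3*6)/7 = (j + 18)/7 = (18 + j)/7 = 18/7 + j/7)
L(G, M) = 33/7 (L(G, M) = -9/7 + 6 = 33/7)
l(s) = sqrt(33/7 + s) (l(s) = sqrt(s + 33/7) = sqrt(33/7 + s))
149686 + l(587) = 149686 + sqrt(231 + 49*587)/7 = 149686 + sqrt(231 + 28763)/7 = 149686 + sqrt(28994)/7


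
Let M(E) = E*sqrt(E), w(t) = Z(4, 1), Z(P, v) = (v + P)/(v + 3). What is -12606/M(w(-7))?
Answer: -100848*sqrt(5)/25 ≈ -9020.1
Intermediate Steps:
Z(P, v) = (P + v)/(3 + v)
w(t) = 5/4 (w(t) = (4 + 1)/(3 + 1) = 5/4)
M(E) = E**(3/2)
-12606/M(w(-7)) = -12606*8*sqrt(5)/25 = -100848*sqrt(5)/25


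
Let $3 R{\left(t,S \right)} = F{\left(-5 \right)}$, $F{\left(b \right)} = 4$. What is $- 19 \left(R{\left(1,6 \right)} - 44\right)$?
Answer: $\frac{2432}{3} \approx 810.67$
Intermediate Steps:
$R{\left(t,S \right)} = \frac{4}{3}$ ($R{\left(t,S \right)} = \frac{1}{3} \cdot 4 = \frac{4}{3}$)
$- 19 \left(R{\left(1,6 \right)} - 44\right) = - 19 \left(\frac{4}{3} - 44\right) = \left(-19\right) \left(- \frac{128}{3}\right) = \frac{2432}{3}$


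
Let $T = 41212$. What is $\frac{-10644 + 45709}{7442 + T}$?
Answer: $\frac{35065}{48654} \approx 0.7207$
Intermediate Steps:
$\frac{-10644 + 45709}{7442 + T} = \frac{-10644 + 45709}{7442 + 41212} = \frac{35065}{48654}$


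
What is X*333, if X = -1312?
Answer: -436896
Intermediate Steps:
X*333 = -1312*333 = -436896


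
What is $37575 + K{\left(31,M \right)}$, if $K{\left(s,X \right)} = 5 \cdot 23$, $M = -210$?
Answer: $37690$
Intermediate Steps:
$K{\left(s,X \right)} = 115$
$37575 + K{\left(31,M \right)} = 37575 + 115 = 37690$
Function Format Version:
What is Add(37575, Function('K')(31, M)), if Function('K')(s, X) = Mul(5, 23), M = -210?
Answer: 37690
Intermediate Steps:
Function('K')(s, X) = 115
Add(37575, Function('K')(31, M)) = Add(37575, 115) = 37690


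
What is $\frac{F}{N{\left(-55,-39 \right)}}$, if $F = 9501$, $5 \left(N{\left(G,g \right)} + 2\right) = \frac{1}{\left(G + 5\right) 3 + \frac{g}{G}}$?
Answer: $- \frac{78012711}{16433} \approx -4747.3$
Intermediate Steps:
$N{\left(G,g \right)} = -2 + \frac{1}{5 \left(15 + 3 G + \frac{g}{G}\right)}$ ($N{\left(G,g \right)} = -2 + \frac{1}{5 \left(\left(G + 5\right) 3 + \frac{g}{G}\right)} = -2 + \frac{1}{5 \left(\left(5 + G\right) 3 + \frac{g}{G}\right)} = -2 + \frac{1}{5 \left(\left(15 + 3 G\right) + \frac{g}{G}\right)} = -2 + \frac{1}{5 \left(15 + 3 G + \frac{g}{G}\right)}$)
$\frac{F}{N{\left(-55,-39 \right)}} = \frac{9501}{\frac{1}{5} \frac{1}{-39 + 3 \left(-55\right)^{2} + 15 \left(-55\right)} \left(\left(-149\right) \left(-55\right) - 30 \left(-55\right)^{2} - -390\right)} = \frac{9501}{\frac{1}{5} \frac{1}{-39 + 3 \cdot 3025 - 825} \left(8195 - 90750 + 390\right)} = \frac{9501}{\frac{1}{5} \frac{1}{-39 + 9075 - 825} \left(8195 - 90750 + 390\right)} = \frac{9501}{\frac{1}{5} \cdot \frac{1}{8211} \left(-82165\right)} = \frac{9501}{- \frac{16433}{8211}} = 9501 \left(- \frac{8211}{16433}\right) = - \frac{78012711}{16433}$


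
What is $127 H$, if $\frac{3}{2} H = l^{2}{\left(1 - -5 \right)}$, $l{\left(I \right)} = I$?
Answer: $3048$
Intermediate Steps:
$H = 24$ ($H = \frac{2 \left(1 - -5\right)^{2}}{3} = \frac{2 \left(1 + 5\right)^{2}}{3} = \frac{2 \cdot 6^{2}}{3} = \frac{2}{3} \cdot 36 = 24$)
$127 H = 127 \cdot 24 = 3048$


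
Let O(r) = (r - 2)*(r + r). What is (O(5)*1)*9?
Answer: 270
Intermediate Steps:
O(r) = 2*r*(-2 + r) (O(r) = (-2 + r)*(2*r) = 2*r*(-2 + r))
(O(5)*1)*9 = ((2*5*(-2 + 5))*1)*9 = ((2*5*3)*1)*9 = (30*1)*9 = 30*9 = 270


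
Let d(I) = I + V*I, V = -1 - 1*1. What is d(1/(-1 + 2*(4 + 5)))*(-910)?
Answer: 910/17 ≈ 53.529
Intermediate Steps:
V = -2 (V = -1 - 1 = -2)
d(I) = -I (d(I) = I - 2*I = -I)
d(1/(-1 + 2*(4 + 5)))*(-910) = -1/(-1 + 2*(4 + 5))*(-910) = -1/(-1 + 2*9)*(-910) = -1/(-1 + 18)*(-910) = -1/17*(-910) = 910/17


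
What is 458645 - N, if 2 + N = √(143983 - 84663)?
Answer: 458647 - 2*√14830 ≈ 4.5840e+5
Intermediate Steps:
N = -2 + 2*√14830 (N = -2 + √(143983 - 84663) = -2 + √59320 = -2 + 2*√14830 ≈ 241.56)
458645 - N = 458645 - (-2 + 2*√14830) = 458645 + (2 - 2*√14830) = 458647 - 2*√14830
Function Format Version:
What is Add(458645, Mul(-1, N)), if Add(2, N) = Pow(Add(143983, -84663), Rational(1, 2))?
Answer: Add(458647, Mul(-2, Pow(14830, Rational(1, 2)))) ≈ 4.5840e+5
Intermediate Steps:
N = Add(-2, Mul(2, Pow(14830, Rational(1, 2)))) (N = Add(-2, Pow(Add(143983, -84663), Rational(1, 2))) = Add(-2, Pow(59320, Rational(1, 2))) = Add(-2, Mul(2, Pow(14830, Rational(1, 2)))) ≈ 241.56)
Add(458645, Mul(-1, N)) = Add(458645, Mul(-1, Add(-2, Mul(2, Pow(14830, Rational(1, 2)))))) = Add(458645, Add(2, Mul(-2, Pow(14830, Rational(1, 2))))) = Add(458647, Mul(-2, Pow(14830, Rational(1, 2))))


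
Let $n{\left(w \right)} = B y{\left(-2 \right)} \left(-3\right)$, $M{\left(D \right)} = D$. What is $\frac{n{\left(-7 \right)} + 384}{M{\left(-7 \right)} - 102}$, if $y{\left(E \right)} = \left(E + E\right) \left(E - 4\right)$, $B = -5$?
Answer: $- \frac{744}{109} \approx -6.8257$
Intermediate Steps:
$y{\left(E \right)} = 2 E \left(-4 + E\right)$
$n{\left(w \right)} = 360$ ($n{\left(w \right)} = - 5 \cdot 2 \left(-2\right) \left(-4 - 2\right) \left(-3\right) = - 5 \cdot 2 \left(-2\right) \left(-6\right) \left(-3\right) = \left(-5\right) 24 \left(-3\right) = \left(-120\right) \left(-3\right) = 360$)
$\frac{n{\left(-7 \right)} + 384}{M{\left(-7 \right)} - 102} = \frac{360 + 384}{-7 - 102} = \frac{744}{-109} = 744 \left(- \frac{1}{109}\right) = - \frac{744}{109}$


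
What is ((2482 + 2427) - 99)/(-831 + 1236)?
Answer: 962/81 ≈ 11.877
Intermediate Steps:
((2482 + 2427) - 99)/(-831 + 1236) = (4909 - 99)/405 = 4810*(1/405) = 962/81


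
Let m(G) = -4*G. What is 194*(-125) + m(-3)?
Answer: -24238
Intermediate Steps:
194*(-125) + m(-3) = 194*(-125) - 4*(-3) = -24250 + 12 = -24238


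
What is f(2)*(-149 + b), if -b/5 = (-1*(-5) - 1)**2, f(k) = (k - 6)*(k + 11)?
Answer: 11908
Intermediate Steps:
f(k) = (-6 + k)*(11 + k)
b = -80 (b = -5*(-1*(-5) - 1)**2 = -5*(5 - 1)**2 = -5*4**2 = -5*16 = -80)
f(2)*(-149 + b) = (-66 + 2**2 + 5*2)*(-149 - 80) = (-66 + 4 + 10)*(-229) = -52*(-229) = 11908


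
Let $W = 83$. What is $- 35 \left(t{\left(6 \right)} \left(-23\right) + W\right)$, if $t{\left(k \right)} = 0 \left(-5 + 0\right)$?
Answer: $-2905$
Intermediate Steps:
$t{\left(k \right)} = 0$ ($t{\left(k \right)} = 0 \left(-5\right) = 0$)
$- 35 \left(t{\left(6 \right)} \left(-23\right) + W\right) = - 35 \left(0 \left(-23\right) + 83\right) = - 35 \left(0 + 83\right) = \left(-35\right) 83 = -2905$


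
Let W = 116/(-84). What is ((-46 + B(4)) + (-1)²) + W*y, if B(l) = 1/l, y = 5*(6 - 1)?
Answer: -6659/84 ≈ -79.274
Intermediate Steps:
y = 25 (y = 5*5 = 25)
W = -29/21 (W = 116*(-1/84) = -29/21 ≈ -1.3810)
((-46 + B(4)) + (-1)²) + W*y = ((-46 + 1/4) + (-1)²) - 29/21*25 = ((-46 + ¼) + 1) - 725/21 = (-183/4 + 1) - 725/21 = -179/4 - 725/21 = -6659/84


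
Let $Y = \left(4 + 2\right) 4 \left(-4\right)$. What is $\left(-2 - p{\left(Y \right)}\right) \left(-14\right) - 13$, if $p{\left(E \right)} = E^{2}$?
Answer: $129039$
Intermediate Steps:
$Y = -96$ ($Y = 6 \cdot 4 \left(-4\right) = 24 \left(-4\right) = -96$)
$\left(-2 - p{\left(Y \right)}\right) \left(-14\right) - 13 = \left(-2 - \left(-96\right)^{2}\right) \left(-14\right) - 13 = \left(-2 - 9216\right) \left(-14\right) - 13 = \left(-9218\right) \left(-14\right) - 13 = 129052 - 13 = 129039$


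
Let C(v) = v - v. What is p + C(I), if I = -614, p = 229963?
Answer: 229963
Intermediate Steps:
C(v) = 0
p + C(I) = 229963 + 0 = 229963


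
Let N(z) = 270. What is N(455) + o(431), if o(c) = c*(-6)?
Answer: -2316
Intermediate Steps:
o(c) = -6*c
N(455) + o(431) = 270 - 6*431 = 270 - 2586 = -2316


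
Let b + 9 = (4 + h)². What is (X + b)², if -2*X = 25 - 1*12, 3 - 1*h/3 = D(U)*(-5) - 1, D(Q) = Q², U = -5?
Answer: 93471444361/4 ≈ 2.3368e+10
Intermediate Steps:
h = 387 (h = 9 - 3*((-5)²*(-5) - 1) = 9 - 3*(25*(-5) - 1) = 9 - 3*(-125 - 1) = 9 - 3*(-126) = 9 + 378 = 387)
b = 152872 (b = -9 + (4 + 387)² = -9 + 391² = -9 + 152881 = 152872)
X = -13/2 (X = -(25 - 1*12)/2 = -(25 - 12)/2 = -½*13 = -13/2 ≈ -6.5000)
(X + b)² = (-13/2 + 152872)² = (305731/2)² = 93471444361/4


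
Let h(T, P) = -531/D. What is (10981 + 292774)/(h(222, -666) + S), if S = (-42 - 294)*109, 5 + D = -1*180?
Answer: -56194675/6774909 ≈ -8.2945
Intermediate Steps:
D = -185 (D = -5 - 1*180 = -5 - 180 = -185)
h(T, P) = 531/185 (h(T, P) = -531/(-185) = -531*(-1/185) = 531/185)
S = -36624 (S = -336*109 = -36624)
(10981 + 292774)/(h(222, -666) + S) = (10981 + 292774)/(531/185 - 36624) = 303755/(-6774909/185) = 303755*(-185/6774909) = -56194675/6774909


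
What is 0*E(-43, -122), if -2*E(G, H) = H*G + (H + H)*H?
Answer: 0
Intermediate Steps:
E(G, H) = -H² - G*H/2 (E(G, H) = -(H*G + (H + H)*H)/2 = -(G*H + (2*H)*H)/2 = -(G*H + 2*H²)/2 = -(2*H² + G*H)/2 = -H² - G*H/2)
0*E(-43, -122) = 0*(-½*(-122)*(-43 + 2*(-122))) = 0*(-½*(-122)*(-43 - 244)) = 0*(-½*(-122)*(-287)) = 0*(-17507) = 0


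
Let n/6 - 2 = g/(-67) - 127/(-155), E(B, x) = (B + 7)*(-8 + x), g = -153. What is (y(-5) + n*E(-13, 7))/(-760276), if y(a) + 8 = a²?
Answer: -2084329/7895466260 ≈ -0.00026399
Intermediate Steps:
E(B, x) = (-8 + x)*(7 + B) (E(B, x) = (7 + B)*(-8 + x) = (-8 + x)*(7 + B))
n = 317964/10385 (n = 12 + 6*(-153/(-67) - 127/(-155)) = 12 + 6*(-153*(-1/67) - 127*(-1/155)) = 12 + 6*(153/67 + 127/155) = 12 + 6*(32224/10385) = 12 + 193344/10385 = 317964/10385 ≈ 30.618)
y(a) = -8 + a²
(y(-5) + n*E(-13, 7))/(-760276) = ((-8 + (-5)²) + 317964*(-56 - 8*(-13) + 7*7 - 13*7)/10385)/(-760276) = ((-8 + 25) + 317964*(-56 + 104 + 49 - 91)/10385)*(-1/760276) = (17 + (317964/10385)*6)*(-1/760276) = (17 + 1907784/10385)*(-1/760276) = (2084329/10385)*(-1/760276) = -2084329/7895466260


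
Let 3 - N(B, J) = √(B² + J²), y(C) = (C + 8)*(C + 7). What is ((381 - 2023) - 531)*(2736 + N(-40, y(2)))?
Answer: -5951847 + 21730*√97 ≈ -5.7378e+6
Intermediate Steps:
y(C) = (7 + C)*(8 + C) (y(C) = (8 + C)*(7 + C) = (7 + C)*(8 + C))
N(B, J) = 3 - √(B² + J²)
((381 - 2023) - 531)*(2736 + N(-40, y(2))) = ((381 - 2023) - 531)*(2736 + (3 - √((-40)² + (56 + 2² + 15*2)²))) = (-1642 - 531)*(2736 + (3 - √(1600 + (56 + 4 + 30)²))) = -2173*(2736 + (3 - √(1600 + 90²))) = -2173*(2736 + (3 - √(1600 + 8100))) = -2173*(2736 + (3 - √9700)) = -2173*(2736 + (3 - 10*√97)) = -2173*(2739 - 10*√97) = -5951847 + 21730*√97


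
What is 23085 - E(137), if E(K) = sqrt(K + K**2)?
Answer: 23085 - sqrt(18906) ≈ 22948.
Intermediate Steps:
23085 - E(137) = 23085 - sqrt(137*(1 + 137)) = 23085 - sqrt(137*138) = 23085 - sqrt(18906)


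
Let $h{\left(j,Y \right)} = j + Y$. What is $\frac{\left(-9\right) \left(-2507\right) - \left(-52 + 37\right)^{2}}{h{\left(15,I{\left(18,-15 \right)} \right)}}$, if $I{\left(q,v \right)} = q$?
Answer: $\frac{7446}{11} \approx 676.91$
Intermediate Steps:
$h{\left(j,Y \right)} = Y + j$
$\frac{\left(-9\right) \left(-2507\right) - \left(-52 + 37\right)^{2}}{h{\left(15,I{\left(18,-15 \right)} \right)}} = \frac{\left(-9\right) \left(-2507\right) - \left(-52 + 37\right)^{2}}{18 + 15} = \frac{22563 - \left(-15\right)^{2}}{33} = \left(22563 - 225\right) \frac{1}{33} = 22338 \cdot \frac{1}{33} = \frac{7446}{11}$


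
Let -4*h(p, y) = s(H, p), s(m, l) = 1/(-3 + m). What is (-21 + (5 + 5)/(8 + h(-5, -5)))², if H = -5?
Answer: 25775929/66049 ≈ 390.25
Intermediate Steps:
h(p, y) = 1/32 (h(p, y) = -1/(4*(-3 - 5)) = -¼/(-8) = -¼*(-⅛) = 1/32)
(-21 + (5 + 5)/(8 + h(-5, -5)))² = (-21 + (5 + 5)/(8 + 1/32))² = (-21 + 10/(257/32))² = (-21 + 10*(32/257))² = (-21 + 320/257)² = (-5077/257)² = 25775929/66049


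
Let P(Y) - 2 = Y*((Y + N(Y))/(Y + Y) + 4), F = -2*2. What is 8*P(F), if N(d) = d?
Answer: -144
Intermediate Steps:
F = -4
P(Y) = 2 + 5*Y (P(Y) = 2 + Y*((Y + Y)/(Y + Y) + 4) = 2 + Y*((2*Y)/((2*Y)) + 4) = 2 + Y*((2*Y)*(1/(2*Y)) + 4) = 2 + Y*(1 + 4) = 2 + Y*5 = 2 + 5*Y)
8*P(F) = 8*(2 + 5*(-4)) = 8*(2 - 20) = 8*(-18) = -144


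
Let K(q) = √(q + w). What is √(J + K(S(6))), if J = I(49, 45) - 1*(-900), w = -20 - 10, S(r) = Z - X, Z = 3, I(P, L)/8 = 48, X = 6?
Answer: √(1284 + I*√33) ≈ 35.833 + 0.08016*I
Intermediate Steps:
I(P, L) = 384 (I(P, L) = 8*48 = 384)
S(r) = -3 (S(r) = 3 - 1*6 = 3 - 6 = -3)
w = -30
K(q) = √(-30 + q) (K(q) = √(q - 30) = √(-30 + q))
J = 1284 (J = 384 - 1*(-900) = 384 + 900 = 1284)
√(J + K(S(6))) = √(1284 + √(-30 - 3)) = √(1284 + √(-33)) = √(1284 + I*√33)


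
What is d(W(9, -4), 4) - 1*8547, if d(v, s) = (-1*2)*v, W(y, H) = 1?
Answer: -8549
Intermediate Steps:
d(v, s) = -2*v
d(W(9, -4), 4) - 1*8547 = -2*1 - 1*8547 = -2 - 8547 = -8549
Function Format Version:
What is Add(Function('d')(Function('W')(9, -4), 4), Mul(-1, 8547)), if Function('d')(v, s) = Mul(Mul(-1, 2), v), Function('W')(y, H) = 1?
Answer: -8549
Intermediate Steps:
Function('d')(v, s) = Mul(-2, v)
Add(Function('d')(Function('W')(9, -4), 4), Mul(-1, 8547)) = Add(Mul(-2, 1), Mul(-1, 8547)) = Add(-2, -8547) = -8549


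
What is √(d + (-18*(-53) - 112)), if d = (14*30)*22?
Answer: 71*√2 ≈ 100.41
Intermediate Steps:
d = 9240 (d = 420*22 = 9240)
√(d + (-18*(-53) - 112)) = √(9240 + (-18*(-53) - 112)) = √(9240 + (954 - 112)) = √(9240 + 842) = √10082 = 71*√2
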